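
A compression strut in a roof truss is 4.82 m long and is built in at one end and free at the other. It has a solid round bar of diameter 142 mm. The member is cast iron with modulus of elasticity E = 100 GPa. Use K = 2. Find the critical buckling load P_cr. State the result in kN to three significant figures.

P_cr ≈ 212 kN

I = πd⁴/64 = π×142⁴/64 = 1.996×10^7 mm⁴
I = 1.996×10^7 mm⁴ = 1.996×10^-5 m⁴
Effective length L_e = K·L = 2 × 4.82 = 9.640 m
P_cr = π²EI / L_e² = π² × 100×10⁹ × 1.996×10^-5 / 9.640² = 2.120×10^5 N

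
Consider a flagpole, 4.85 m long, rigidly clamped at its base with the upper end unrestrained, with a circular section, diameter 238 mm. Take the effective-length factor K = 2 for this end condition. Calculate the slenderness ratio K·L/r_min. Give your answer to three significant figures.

λ ≈ 163

I = πd⁴/64 = π×238⁴/64 = 1.575×10^8 mm⁴
A = 4.449×10^4 mm²;  r_min = √(I/A) = √(1.575×10^8/4.449×10^4) = 59.50 mm
L_e = K·L = 2 × 4.85 m = 9.700 m = 9700.0 mm
λ = L_e / r_min = 9700.0 / 59.50 = 163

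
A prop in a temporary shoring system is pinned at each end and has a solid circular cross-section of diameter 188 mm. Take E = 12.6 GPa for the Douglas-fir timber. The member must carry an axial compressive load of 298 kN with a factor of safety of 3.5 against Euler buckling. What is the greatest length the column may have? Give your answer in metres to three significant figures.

I = πd⁴/64 = π×188⁴/64 = 6.132×10^7 mm⁴
I = 6.132×10^-5 m⁴
Required critical load P_cr = n·P = 3.5 × 298 = 1043 kN = 1.043×10^6 N
From P_cr = π²EI/(K·L)²:  L = (1/K)·√(π²EI/P_cr) = (1/1)·√(π²×1.26×10^10×6.132×10^-5/1.043×10^6)
L = 2.70 m

L_max ≈ 2.70 m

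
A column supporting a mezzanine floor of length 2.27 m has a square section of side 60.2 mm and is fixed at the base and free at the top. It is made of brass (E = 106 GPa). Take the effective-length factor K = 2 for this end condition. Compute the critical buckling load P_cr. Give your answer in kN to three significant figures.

P_cr ≈ 55.6 kN

I = a⁴/12 = 60.2⁴/12 = 1.094×10^6 mm⁴
I = 1.094×10^6 mm⁴ = 1.094×10^-6 m⁴
Effective length L_e = K·L = 2 × 2.27 = 4.540 m
P_cr = π²EI / L_e² = π² × 106×10⁹ × 1.094×10^-6 / 4.540² = 5.555×10^4 N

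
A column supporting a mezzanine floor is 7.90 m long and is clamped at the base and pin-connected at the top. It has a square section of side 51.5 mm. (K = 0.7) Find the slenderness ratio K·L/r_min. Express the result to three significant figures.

λ ≈ 372

I = a⁴/12 = 51.5⁴/12 = 5.862×10^5 mm⁴
A = 2.652×10^3 mm²;  r_min = √(I/A) = √(5.862×10^5/2.652×10^3) = 14.87 mm
L_e = K·L = 0.7 × 7.90 m = 5.530 m = 5530.0 mm
λ = L_e / r_min = 5530.0 / 14.87 = 372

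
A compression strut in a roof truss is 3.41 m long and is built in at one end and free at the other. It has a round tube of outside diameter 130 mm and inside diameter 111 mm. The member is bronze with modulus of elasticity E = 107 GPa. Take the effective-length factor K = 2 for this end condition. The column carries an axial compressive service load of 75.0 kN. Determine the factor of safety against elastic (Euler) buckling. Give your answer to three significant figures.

n ≈ 1.99

d_o = 130 mm, d_i = 111 mm
I = π(d_o⁴ − d_i⁴)/64 = π(130⁴ − 111.0⁴)/64 = 6.568×10^6 mm⁴
I = 6.568×10^6 mm⁴ = 6.568×10^-6 m⁴
Effective length L_e = K·L = 2 × 3.41 = 6.820 m
P_cr = π²EI / L_e² = π² × 107×10⁹ × 6.568×10^-6 / 6.820² = 1.491×10^5 N
Factor of safety n = P_cr / P = 149.12 / 75.0 = 1.99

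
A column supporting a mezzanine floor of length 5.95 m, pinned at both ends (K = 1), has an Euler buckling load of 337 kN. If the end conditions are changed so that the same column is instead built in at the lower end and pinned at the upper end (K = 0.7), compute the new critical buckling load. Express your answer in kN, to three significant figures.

P_cr ∝ 1/K², so P_cr,new = P_cr,old × (K_old/K_new)² = 337 × (1/0.7)²
= 337 × 2.041 = 688 kN

P_cr ≈ 688 kN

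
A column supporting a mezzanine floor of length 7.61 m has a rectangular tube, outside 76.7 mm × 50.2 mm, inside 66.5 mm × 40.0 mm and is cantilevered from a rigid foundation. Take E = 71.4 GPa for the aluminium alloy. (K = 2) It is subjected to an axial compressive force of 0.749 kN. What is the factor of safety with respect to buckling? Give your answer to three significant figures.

n ≈ 1.84

Weak-axis I_min = (h_o·b_o³ − h_i·b_i³)/12 with b_o = 50.2, b_i = 40.00 mm (shorter outer/inner sides).
I_min = (76.7×50.2³ − 66.50×40.00³)/12 = 4.539×10^5 mm⁴
I = 4.539×10^5 mm⁴ = 4.539×10^-7 m⁴
Effective length L_e = K·L = 2 × 7.61 = 15.22 m
P_cr = π²EI / L_e² = π² × 71.4×10⁹ × 4.539×10^-7 / 15.22² = 1.381×10^3 N
Factor of safety n = P_cr / P = 1.3808 / 0.749 = 1.84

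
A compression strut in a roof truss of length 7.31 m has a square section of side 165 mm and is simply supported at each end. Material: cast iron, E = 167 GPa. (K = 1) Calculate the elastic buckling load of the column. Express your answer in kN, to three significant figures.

I = a⁴/12 = 165⁴/12 = 6.177×10^7 mm⁴
I = 6.177×10^7 mm⁴ = 6.177×10^-5 m⁴
Effective length L_e = K·L = 1 × 7.31 = 7.310 m
P_cr = π²EI / L_e² = π² × 167×10⁹ × 6.177×10^-5 / 7.310² = 1.905×10^6 N

P_cr ≈ 1910 kN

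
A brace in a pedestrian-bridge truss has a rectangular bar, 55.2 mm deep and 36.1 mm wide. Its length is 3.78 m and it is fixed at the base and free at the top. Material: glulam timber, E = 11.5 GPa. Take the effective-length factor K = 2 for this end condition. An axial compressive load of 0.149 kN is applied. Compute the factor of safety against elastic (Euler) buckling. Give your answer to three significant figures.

n ≈ 2.88

Buckling occurs about the weak axis: I_min = h·b³/12 with b = 36.1 mm (the shorter side).
I_min = 55.2×36.1³/12 = 2.164×10^5 mm⁴
I = 2.164×10^5 mm⁴ = 2.164×10^-7 m⁴
Effective length L_e = K·L = 2 × 3.78 = 7.560 m
P_cr = π²EI / L_e² = π² × 11.5×10⁹ × 2.164×10^-7 / 7.560² = 429.8 N
Factor of safety n = P_cr / P = 0.42977 / 0.149 = 2.88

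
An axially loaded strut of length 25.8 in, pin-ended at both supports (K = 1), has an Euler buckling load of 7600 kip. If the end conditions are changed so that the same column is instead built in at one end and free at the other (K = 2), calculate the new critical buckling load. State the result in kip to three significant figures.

P_cr ∝ 1/K², so P_cr,new = P_cr,old × (K_old/K_new)² = 7600 × (1/2)²
= 7600 × 0.2500 = 1900 kip

P_cr ≈ 1900 kip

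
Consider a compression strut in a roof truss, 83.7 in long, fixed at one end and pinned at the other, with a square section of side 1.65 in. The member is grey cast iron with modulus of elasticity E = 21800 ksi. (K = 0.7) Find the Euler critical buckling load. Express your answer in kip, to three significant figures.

I = a⁴/12 = 1.65⁴/12 = 0.6177 in⁴
Effective length L_e = K·L = 0.7 × 83.7 = 58.59 in
P_cr = π²EI / L_e² = π² × 21800×10³ × 0.6177 / 58.59² = 3.871×10^4 lb

P_cr ≈ 38.7 kip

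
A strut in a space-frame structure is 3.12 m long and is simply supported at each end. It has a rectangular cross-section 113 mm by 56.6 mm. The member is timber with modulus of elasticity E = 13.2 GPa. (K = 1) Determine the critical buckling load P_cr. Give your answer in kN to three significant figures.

Buckling occurs about the weak axis: I_min = h·b³/12 with b = 56.6 mm (the shorter side).
I_min = 113×56.6³/12 = 1.707×10^6 mm⁴
I = 1.707×10^6 mm⁴ = 1.707×10^-6 m⁴
Effective length L_e = K·L = 1 × 3.12 = 3.120 m
P_cr = π²EI / L_e² = π² × 13.2×10⁹ × 1.707×10^-6 / 3.120² = 2.285×10^4 N

P_cr ≈ 22.9 kN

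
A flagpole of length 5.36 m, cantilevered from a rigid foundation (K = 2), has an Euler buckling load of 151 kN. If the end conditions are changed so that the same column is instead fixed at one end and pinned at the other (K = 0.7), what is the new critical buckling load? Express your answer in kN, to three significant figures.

P_cr ≈ 1230 kN

P_cr ∝ 1/K², so P_cr,new = P_cr,old × (K_old/K_new)² = 151 × (2/0.7)²
= 151 × 8.163 = 1230 kN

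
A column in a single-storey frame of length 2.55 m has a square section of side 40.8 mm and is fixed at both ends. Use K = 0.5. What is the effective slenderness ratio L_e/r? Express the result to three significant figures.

For a square r = a/√12 = 40.8/√12 = 11.78 mm
L_e = K·L = 0.5 × 2.55 m = 1.275 m = 1275.0 mm
λ = L_e / r_min = 1275.0 / 11.78 = 108

λ ≈ 108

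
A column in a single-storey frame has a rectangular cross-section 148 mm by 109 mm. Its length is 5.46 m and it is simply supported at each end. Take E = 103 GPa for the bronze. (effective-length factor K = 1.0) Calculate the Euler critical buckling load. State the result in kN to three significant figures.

P_cr ≈ 545 kN

Buckling occurs about the weak axis: I_min = h·b³/12 with b = 109 mm (the shorter side).
I_min = 148×109³/12 = 1.597×10^7 mm⁴
I = 1.597×10^7 mm⁴ = 1.597×10^-5 m⁴
Effective length L_e = K·L = 1 × 5.46 = 5.460 m
P_cr = π²EI / L_e² = π² × 103×10⁹ × 1.597×10^-5 / 5.460² = 5.446×10^5 N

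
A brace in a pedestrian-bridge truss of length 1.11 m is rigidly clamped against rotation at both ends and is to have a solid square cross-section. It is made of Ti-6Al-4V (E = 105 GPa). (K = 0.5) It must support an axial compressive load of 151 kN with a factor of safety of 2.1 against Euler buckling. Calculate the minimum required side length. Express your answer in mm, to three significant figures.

a ≈ 32.6 mm

Required P_cr = n·P = 2.1 × 151 = 317.1 kN
L_e = K·L = 0.5 × 1.11 = 0.5550 m
Required I = P_cr·L_e²/(π²E) = 3.171×10^5 × 0.5550² / (π² × 1.05×10^11) = 9.425×10^-8 m⁴
I_req = 9.425×10^4 mm⁴
Solid square: I = a⁴/12  ⇒  a = (12I)^(1/4) = (12×9.425×10^4)^(1/4) = 32.6 mm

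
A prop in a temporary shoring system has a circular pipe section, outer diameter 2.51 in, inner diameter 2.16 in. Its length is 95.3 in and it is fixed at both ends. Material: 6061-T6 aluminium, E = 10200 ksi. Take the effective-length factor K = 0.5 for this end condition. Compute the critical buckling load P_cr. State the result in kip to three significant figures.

P_cr ≈ 39.0 kip

d_o = 2.51 in, d_i = 2.16 in
I = π(d_o⁴ − d_i⁴)/64 = π(2.51⁴ − 2.160⁴)/64 = 0.8798 in⁴
Effective length L_e = K·L = 0.5 × 95.3 = 47.65 in
P_cr = π²EI / L_e² = π² × 10200×10³ × 0.8798 / 47.65² = 3.901×10^4 lb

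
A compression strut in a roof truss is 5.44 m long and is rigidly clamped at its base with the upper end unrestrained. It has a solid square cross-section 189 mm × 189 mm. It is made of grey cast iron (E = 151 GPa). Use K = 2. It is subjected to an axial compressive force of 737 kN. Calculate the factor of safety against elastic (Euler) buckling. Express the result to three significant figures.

I = a⁴/12 = 189⁴/12 = 1.063×10^8 mm⁴
I = 1.063×10^8 mm⁴ = 1.063×10^-4 m⁴
Effective length L_e = K·L = 2 × 5.44 = 10.88 m
P_cr = π²EI / L_e² = π² × 151×10⁹ × 1.063×10^-4 / 10.88² = 1.339×10^6 N
Factor of safety n = P_cr / P = 1338.7 / 737 = 1.82

n ≈ 1.82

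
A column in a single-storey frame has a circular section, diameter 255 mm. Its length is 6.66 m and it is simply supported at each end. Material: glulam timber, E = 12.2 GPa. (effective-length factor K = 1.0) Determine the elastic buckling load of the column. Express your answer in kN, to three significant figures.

I = πd⁴/64 = π×255⁴/64 = 2.076×10^8 mm⁴
I = 2.076×10^8 mm⁴ = 2.076×10^-4 m⁴
Effective length L_e = K·L = 1 × 6.66 = 6.660 m
P_cr = π²EI / L_e² = π² × 12.2×10⁹ × 2.076×10^-4 / 6.660² = 5.634×10^5 N

P_cr ≈ 563 kN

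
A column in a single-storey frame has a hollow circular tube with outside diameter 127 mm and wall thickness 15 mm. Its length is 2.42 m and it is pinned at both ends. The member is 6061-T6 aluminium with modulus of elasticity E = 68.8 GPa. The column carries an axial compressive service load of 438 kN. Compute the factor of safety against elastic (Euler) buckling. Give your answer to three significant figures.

n ≈ 2.23

Inner diameter d_i = 127 − 2×15 = 97.00 mm
I = π(d_o⁴ − d_i⁴)/64 = π(127⁴ − 97.00⁴)/64 = 8.424×10^6 mm⁴
I = 8.424×10^6 mm⁴ = 8.424×10^-6 m⁴
Effective length L_e = K·L = 1 × 2.42 = 2.420 m
P_cr = π²EI / L_e² = π² × 68.8×10⁹ × 8.424×10^-6 / 2.420² = 9.768×10^5 N
Factor of safety n = P_cr / P = 976.75 / 438 = 2.23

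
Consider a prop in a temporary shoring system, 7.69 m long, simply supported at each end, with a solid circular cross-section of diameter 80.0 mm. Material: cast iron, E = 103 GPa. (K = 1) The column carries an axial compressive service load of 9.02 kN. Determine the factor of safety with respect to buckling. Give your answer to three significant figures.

I = πd⁴/64 = π×80.0⁴/64 = 2.011×10^6 mm⁴
I = 2.011×10^6 mm⁴ = 2.011×10^-6 m⁴
Effective length L_e = K·L = 1 × 7.69 = 7.690 m
P_cr = π²EI / L_e² = π² × 103×10⁹ × 2.011×10^-6 / 7.690² = 3.456×10^4 N
Factor of safety n = P_cr / P = 34.563 / 9.02 = 3.83

n ≈ 3.83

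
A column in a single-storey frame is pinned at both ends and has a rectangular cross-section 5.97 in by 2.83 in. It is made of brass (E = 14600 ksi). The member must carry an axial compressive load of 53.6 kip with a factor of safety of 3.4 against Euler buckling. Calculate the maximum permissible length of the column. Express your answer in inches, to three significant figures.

Buckling occurs about the weak axis: I_min = h·b³/12 with b = 2.83 in (the shorter side).
I_min = 5.97×2.83³/12 = 11.28 in⁴
Required critical load P_cr = n·P = 3.4 × 53.6 = 182.2 kip = 1.822×10^5 lb
From P_cr = π²EI/(K·L)²:  L = (1/K)·√(π²EI/P_cr) = (1/1)·√(π²×1.46×10^7×11.28/1.822×10^5)
L = 94.4 in

L_max ≈ 94.4 in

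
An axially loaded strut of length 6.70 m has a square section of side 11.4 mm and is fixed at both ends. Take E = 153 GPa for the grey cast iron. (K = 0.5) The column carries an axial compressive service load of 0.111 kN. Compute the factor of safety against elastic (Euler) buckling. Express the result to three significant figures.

n ≈ 1.71

I = a⁴/12 = 11.4⁴/12 = 1.407×10^3 mm⁴
I = 1.407×10^3 mm⁴ = 1.407×10^-9 m⁴
Effective length L_e = K·L = 0.5 × 6.70 = 3.350 m
P_cr = π²EI / L_e² = π² × 153×10⁹ × 1.407×10^-9 / 3.350² = 189.4 N
Factor of safety n = P_cr / P = 0.18938 / 0.111 = 1.71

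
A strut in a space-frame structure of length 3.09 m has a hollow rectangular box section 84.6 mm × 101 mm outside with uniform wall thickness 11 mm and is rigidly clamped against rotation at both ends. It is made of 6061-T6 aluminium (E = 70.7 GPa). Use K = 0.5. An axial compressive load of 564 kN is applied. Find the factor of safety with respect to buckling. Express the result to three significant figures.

n ≈ 1.80

Inner dimensions: h_i = 101 − 2×11 = 79.00 mm, b_i = 84.6 − 2×11 = 62.60 mm
Weak-axis I_min = (h_o·b_o³ − h_i·b_i³)/12 with b_o = 84.6, b_i = 62.60 mm (shorter outer/inner sides).
I_min = (101×84.6³ − 79.00×62.60³)/12 = 3.481×10^6 mm⁴
I = 3.481×10^6 mm⁴ = 3.481×10^-6 m⁴
Effective length L_e = K·L = 0.5 × 3.09 = 1.545 m
P_cr = π²EI / L_e² = π² × 70.7×10⁹ × 3.481×10^-6 / 1.545² = 1.018×10^6 N
Factor of safety n = P_cr / P = 1017.7 / 564 = 1.80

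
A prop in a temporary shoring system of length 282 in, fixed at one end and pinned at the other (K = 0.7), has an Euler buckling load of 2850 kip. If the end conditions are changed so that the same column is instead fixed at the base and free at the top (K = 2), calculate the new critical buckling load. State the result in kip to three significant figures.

P_cr ≈ 349 kip

P_cr ∝ 1/K², so P_cr,new = P_cr,old × (K_old/K_new)² = 2850 × (0.7/2)²
= 2850 × 0.1225 = 349 kip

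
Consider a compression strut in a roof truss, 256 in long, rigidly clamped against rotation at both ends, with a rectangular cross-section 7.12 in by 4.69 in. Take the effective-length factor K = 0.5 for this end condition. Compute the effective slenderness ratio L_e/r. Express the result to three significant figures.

For a rectangle r_min = b/√12 = 4.69/√12 = 1.354 in
L_e = K·L = 0.5 × 256 = 128.0 in
λ = L_e / r_min = 128.00 / 1.354 = 94.5

λ ≈ 94.5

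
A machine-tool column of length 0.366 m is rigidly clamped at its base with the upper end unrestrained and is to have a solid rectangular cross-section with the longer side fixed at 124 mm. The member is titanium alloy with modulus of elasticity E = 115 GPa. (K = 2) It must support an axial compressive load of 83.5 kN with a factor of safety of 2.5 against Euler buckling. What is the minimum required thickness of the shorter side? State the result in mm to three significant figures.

Required P_cr = n·P = 2.5 × 83.5 = 208.8 kN
L_e = K·L = 2 × 0.366 = 0.7320 m
Required I = P_cr·L_e²/(π²E) = 2.087×10^5 × 0.7320² / (π² × 1.15×10^11) = 9.855×10^-8 m⁴
I_req = 9.855×10^4 mm⁴
Rectangle, weak axis: I_min = h·b³/12 with h = 124 mm fixed  ⇒  b = (12I/h)^(1/3) = 21.2 mm

b ≈ 21.2 mm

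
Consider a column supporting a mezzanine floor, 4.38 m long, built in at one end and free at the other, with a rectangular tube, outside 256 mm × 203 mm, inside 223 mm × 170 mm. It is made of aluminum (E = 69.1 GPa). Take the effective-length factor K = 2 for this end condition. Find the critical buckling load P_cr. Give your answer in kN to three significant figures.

Weak-axis I_min = (h_o·b_o³ − h_i·b_i³)/12 with b_o = 203, b_i = 170.0 mm (shorter outer/inner sides).
I_min = (256×203³ − 223.0×170.0³)/12 = 8.716×10^7 mm⁴
I = 8.716×10^7 mm⁴ = 8.716×10^-5 m⁴
Effective length L_e = K·L = 2 × 4.38 = 8.760 m
P_cr = π²EI / L_e² = π² × 69.1×10⁹ × 8.716×10^-5 / 8.760² = 7.746×10^5 N

P_cr ≈ 775 kN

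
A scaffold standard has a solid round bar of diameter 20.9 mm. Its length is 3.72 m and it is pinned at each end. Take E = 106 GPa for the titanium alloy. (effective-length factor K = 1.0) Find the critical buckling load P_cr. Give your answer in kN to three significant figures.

I = πd⁴/64 = π×20.9⁴/64 = 9.366×10^3 mm⁴
I = 9.366×10^3 mm⁴ = 9.366×10^-9 m⁴
Effective length L_e = K·L = 1 × 3.72 = 3.720 m
P_cr = π²EI / L_e² = π² × 106×10⁹ × 9.366×10^-9 / 3.720² = 708.1 N

P_cr ≈ 0.708 kN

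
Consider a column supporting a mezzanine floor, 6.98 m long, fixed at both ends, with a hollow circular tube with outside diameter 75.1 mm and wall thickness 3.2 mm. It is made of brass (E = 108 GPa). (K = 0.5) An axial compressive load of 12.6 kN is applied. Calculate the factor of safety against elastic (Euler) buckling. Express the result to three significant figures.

n ≈ 3.25

Inner diameter d_i = 75.1 − 2×3.2 = 68.70 mm
I = π(d_o⁴ − d_i⁴)/64 = π(75.1⁴ − 68.70⁴)/64 = 4.680×10^5 mm⁴
I = 4.680×10^5 mm⁴ = 4.680×10^-7 m⁴
Effective length L_e = K·L = 0.5 × 6.98 = 3.490 m
P_cr = π²EI / L_e² = π² × 108×10⁹ × 4.680×10^-7 / 3.490² = 4.096×10^4 N
Factor of safety n = P_cr / P = 40.957 / 12.6 = 3.25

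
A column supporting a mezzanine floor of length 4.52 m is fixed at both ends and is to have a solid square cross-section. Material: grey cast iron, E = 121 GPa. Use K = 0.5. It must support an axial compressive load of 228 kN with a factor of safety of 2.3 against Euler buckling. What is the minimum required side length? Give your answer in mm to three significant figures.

Required P_cr = n·P = 2.3 × 228 = 524.4 kN
L_e = K·L = 0.5 × 4.52 = 2.260 m
Required I = P_cr·L_e²/(π²E) = 5.244×10^5 × 2.260² / (π² × 1.21×10^11) = 2.243×10^-6 m⁴
I_req = 2.243×10^6 mm⁴
Solid square: I = a⁴/12  ⇒  a = (12I)^(1/4) = (12×2.243×10^6)^(1/4) = 72.0 mm

a ≈ 72.0 mm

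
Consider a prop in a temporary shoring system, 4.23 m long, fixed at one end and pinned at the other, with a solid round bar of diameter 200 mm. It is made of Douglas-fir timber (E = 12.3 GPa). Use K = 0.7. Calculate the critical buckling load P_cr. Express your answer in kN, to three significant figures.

P_cr ≈ 1090 kN

I = πd⁴/64 = π×200⁴/64 = 7.854×10^7 mm⁴
I = 7.854×10^7 mm⁴ = 7.854×10^-5 m⁴
Effective length L_e = K·L = 0.7 × 4.23 = 2.961 m
P_cr = π²EI / L_e² = π² × 12.3×10⁹ × 7.854×10^-5 / 2.961² = 1.087×10^6 N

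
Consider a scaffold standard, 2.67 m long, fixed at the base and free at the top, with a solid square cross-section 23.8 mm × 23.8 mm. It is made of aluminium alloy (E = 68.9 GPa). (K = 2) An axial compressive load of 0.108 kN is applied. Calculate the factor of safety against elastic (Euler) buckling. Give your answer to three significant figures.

n ≈ 5.90

I = a⁴/12 = 23.8⁴/12 = 2.674×10^4 mm⁴
I = 2.674×10^4 mm⁴ = 2.674×10^-8 m⁴
Effective length L_e = K·L = 2 × 2.67 = 5.340 m
P_cr = π²EI / L_e² = π² × 68.9×10⁹ × 2.674×10^-8 / 5.340² = 637.6 N
Factor of safety n = P_cr / P = 0.63762 / 0.108 = 5.90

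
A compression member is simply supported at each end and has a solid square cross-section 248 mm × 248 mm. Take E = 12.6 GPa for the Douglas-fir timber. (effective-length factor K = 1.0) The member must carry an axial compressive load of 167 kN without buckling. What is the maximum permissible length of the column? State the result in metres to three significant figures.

L_max ≈ 15.3 m

I = a⁴/12 = 248⁴/12 = 3.152×10^8 mm⁴
I = 3.152×10^-4 m⁴
At the buckling limit P_cr = P = 1.670×10^5 N
From P_cr = π²EI/(K·L)²:  L = (1/K)·√(π²EI/P_cr) = (1/1)·√(π²×1.26×10^10×3.152×10^-4/1.670×10^5)
L = 15.3 m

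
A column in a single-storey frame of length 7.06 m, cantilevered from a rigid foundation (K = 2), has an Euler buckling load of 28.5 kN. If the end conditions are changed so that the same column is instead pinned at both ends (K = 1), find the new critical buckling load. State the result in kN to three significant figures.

P_cr ≈ 114 kN

P_cr ∝ 1/K², so P_cr,new = P_cr,old × (K_old/K_new)² = 28.5 × (2/1)²
= 28.5 × 4.000 = 114 kN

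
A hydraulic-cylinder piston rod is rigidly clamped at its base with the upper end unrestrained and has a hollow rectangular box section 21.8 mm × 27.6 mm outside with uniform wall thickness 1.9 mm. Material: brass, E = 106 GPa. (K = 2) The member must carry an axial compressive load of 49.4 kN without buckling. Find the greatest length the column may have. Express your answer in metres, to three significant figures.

Inner dimensions: h_i = 27.6 − 2×1.9 = 23.80 mm, b_i = 21.8 − 2×1.9 = 18.00 mm
Weak-axis I_min = (h_o·b_o³ − h_i·b_i³)/12 with b_o = 21.8, b_i = 18.00 mm (shorter outer/inner sides).
I_min = (27.6×21.8³ − 23.80×18.00³)/12 = 1.226×10^4 mm⁴
I = 1.226×10^-8 m⁴
At the buckling limit P_cr = P = 4.940×10^4 N
From P_cr = π²EI/(K·L)²:  L = (1/K)·√(π²EI/P_cr) = (1/2)·√(π²×1.06×10^11×1.226×10^-8/4.940×10^4)
L = 0.255 m

L_max ≈ 0.255 m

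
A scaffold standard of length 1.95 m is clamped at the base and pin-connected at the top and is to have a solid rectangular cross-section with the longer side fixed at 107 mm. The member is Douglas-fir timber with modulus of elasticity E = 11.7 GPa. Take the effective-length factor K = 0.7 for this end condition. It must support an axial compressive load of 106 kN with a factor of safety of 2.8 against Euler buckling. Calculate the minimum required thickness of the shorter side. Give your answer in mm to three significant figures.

Required P_cr = n·P = 2.8 × 106 = 296.8 kN
L_e = K·L = 0.7 × 1.95 = 1.365 m
Required I = P_cr·L_e²/(π²E) = 2.968×10^5 × 1.365² / (π² × 1.17×10^10) = 4.789×10^-6 m⁴
I_req = 4.789×10^6 mm⁴
Rectangle, weak axis: I_min = h·b³/12 with h = 107 mm fixed  ⇒  b = (12I/h)^(1/3) = 81.3 mm

b ≈ 81.3 mm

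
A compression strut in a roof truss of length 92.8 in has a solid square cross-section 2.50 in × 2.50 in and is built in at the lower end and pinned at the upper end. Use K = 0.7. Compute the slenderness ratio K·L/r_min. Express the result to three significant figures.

λ ≈ 90.0

I = a⁴/12 = 2.50⁴/12 = 3.255 in⁴
A = 6.250 in²;  r_min = √(I/A) = √(3.255/6.250) = 0.7217 in
L_e = K·L = 0.7 × 92.8 = 64.96 in
λ = L_e / r_min = 64.960 / 0.7217 = 90.0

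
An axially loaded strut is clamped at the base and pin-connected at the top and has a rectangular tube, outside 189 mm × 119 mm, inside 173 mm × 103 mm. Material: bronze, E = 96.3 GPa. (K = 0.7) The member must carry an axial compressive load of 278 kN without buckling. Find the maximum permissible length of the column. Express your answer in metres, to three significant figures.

L_max ≈ 8.68 m

Weak-axis I_min = (h_o·b_o³ − h_i·b_i³)/12 with b_o = 119, b_i = 103.0 mm (shorter outer/inner sides).
I_min = (189×119³ − 173.0×103.0³)/12 = 1.079×10^7 mm⁴
I = 1.079×10^-5 m⁴
At the buckling limit P_cr = P = 2.780×10^5 N
From P_cr = π²EI/(K·L)²:  L = (1/K)·√(π²EI/P_cr) = (1/0.7)·√(π²×9.63×10^10×1.079×10^-5/2.780×10^5)
L = 8.68 m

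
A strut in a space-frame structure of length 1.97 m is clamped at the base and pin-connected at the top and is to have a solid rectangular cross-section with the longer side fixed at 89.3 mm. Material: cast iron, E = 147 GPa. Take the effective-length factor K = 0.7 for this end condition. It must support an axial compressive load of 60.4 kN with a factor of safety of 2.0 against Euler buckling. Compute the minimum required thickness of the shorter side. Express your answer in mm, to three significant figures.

Required P_cr = n·P = 2.0 × 60.4 = 120.8 kN
L_e = K·L = 0.7 × 1.97 = 1.379 m
Required I = P_cr·L_e²/(π²E) = 1.208×10^5 × 1.379² / (π² × 1.47×10^11) = 1.583×10^-7 m⁴
I_req = 1.583×10^5 mm⁴
Rectangle, weak axis: I_min = h·b³/12 with h = 89.3 mm fixed  ⇒  b = (12I/h)^(1/3) = 27.7 mm

b ≈ 27.7 mm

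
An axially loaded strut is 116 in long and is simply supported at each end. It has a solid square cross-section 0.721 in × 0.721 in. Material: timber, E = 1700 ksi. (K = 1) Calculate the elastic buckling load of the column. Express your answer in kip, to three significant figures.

P_cr ≈ 0.0281 kip

I = a⁴/12 = 0.721⁴/12 = 2.252×10^-2 in⁴
Effective length L_e = K·L = 1 × 116 = 116.0 in
P_cr = π²EI / L_e² = π² × 1700×10³ × 2.252×10^-2 / 116.0² = 28.08 lb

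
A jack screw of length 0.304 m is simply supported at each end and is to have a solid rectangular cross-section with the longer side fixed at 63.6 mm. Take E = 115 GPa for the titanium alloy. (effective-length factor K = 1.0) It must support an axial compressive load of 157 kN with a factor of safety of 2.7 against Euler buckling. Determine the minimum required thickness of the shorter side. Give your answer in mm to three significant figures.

b ≈ 18.7 mm

Required P_cr = n·P = 2.7 × 157 = 423.9 kN
L_e = K·L = 1 × 0.304 = 0.3040 m
Required I = P_cr·L_e²/(π²E) = 4.239×10^5 × 0.3040² / (π² × 1.15×10^11) = 3.452×10^-8 m⁴
I_req = 3.452×10^4 mm⁴
Rectangle, weak axis: I_min = h·b³/12 with h = 63.6 mm fixed  ⇒  b = (12I/h)^(1/3) = 18.7 mm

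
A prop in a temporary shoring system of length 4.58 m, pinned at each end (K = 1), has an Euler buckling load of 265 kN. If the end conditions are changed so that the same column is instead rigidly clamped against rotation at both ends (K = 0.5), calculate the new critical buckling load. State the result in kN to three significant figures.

P_cr ∝ 1/K², so P_cr,new = P_cr,old × (K_old/K_new)² = 265 × (1/0.5)²
= 265 × 4.000 = 1060 kN

P_cr ≈ 1060 kN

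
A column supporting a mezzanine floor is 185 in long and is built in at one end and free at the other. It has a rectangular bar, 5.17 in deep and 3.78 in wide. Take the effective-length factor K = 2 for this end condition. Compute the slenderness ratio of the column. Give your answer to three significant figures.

For a rectangle r_min = b/√12 = 3.78/√12 = 1.091 in
L_e = K·L = 2 × 185 = 370.0 in
λ = L_e / r_min = 370.00 / 1.091 = 339

λ ≈ 339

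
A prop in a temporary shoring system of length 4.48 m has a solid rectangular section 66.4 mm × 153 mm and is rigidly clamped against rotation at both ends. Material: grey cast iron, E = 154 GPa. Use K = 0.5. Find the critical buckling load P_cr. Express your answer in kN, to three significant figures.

Buckling occurs about the weak axis: I_min = h·b³/12 with b = 66.4 mm (the shorter side).
I_min = 153×66.4³/12 = 3.733×10^6 mm⁴
I = 3.733×10^6 mm⁴ = 3.733×10^-6 m⁴
Effective length L_e = K·L = 0.5 × 4.48 = 2.240 m
P_cr = π²EI / L_e² = π² × 154×10⁹ × 3.733×10^-6 / 2.240² = 1.131×10^6 N

P_cr ≈ 1130 kN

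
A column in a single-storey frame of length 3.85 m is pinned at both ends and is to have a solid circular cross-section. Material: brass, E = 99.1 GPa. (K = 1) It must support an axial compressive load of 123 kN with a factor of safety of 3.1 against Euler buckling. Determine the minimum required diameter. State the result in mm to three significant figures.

d ≈ 104 mm

Required P_cr = n·P = 3.1 × 123 = 381.3 kN
L_e = K·L = 1 × 3.85 = 3.850 m
Required I = P_cr·L_e²/(π²E) = 3.813×10^5 × 3.850² / (π² × 9.91×10^10) = 5.778×10^-6 m⁴
I_req = 5.778×10^6 mm⁴
Solid circle: I = πd⁴/64  ⇒  d = (64I/π)^(1/4) = (64×5.778×10^6/π)^(1/4) = 104 mm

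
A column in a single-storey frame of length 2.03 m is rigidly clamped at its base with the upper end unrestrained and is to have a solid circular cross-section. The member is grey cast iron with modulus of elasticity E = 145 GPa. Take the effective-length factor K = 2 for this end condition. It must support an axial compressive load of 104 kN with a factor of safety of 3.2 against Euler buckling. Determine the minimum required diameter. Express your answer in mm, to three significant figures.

d ≈ 94.0 mm

Required P_cr = n·P = 3.2 × 104 = 332.8 kN
L_e = K·L = 2 × 2.03 = 4.060 m
Required I = P_cr·L_e²/(π²E) = 3.328×10^5 × 4.060² / (π² × 1.45×10^11) = 3.833×10^-6 m⁴
I_req = 3.833×10^6 mm⁴
Solid circle: I = πd⁴/64  ⇒  d = (64I/π)^(1/4) = (64×3.833×10^6/π)^(1/4) = 94.0 mm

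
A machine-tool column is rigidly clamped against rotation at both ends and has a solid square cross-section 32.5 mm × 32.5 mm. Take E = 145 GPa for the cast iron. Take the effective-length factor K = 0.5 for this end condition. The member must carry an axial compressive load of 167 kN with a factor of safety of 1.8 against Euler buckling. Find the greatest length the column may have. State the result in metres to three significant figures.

L_max ≈ 1.33 m

I = a⁴/12 = 32.5⁴/12 = 9.297×10^4 mm⁴
I = 9.297×10^-8 m⁴
Required critical load P_cr = n·P = 1.8 × 167 = 300.6 kN = 3.006×10^5 N
From P_cr = π²EI/(K·L)²:  L = (1/K)·√(π²EI/P_cr) = (1/0.5)·√(π²×1.45×10^11×9.297×10^-8/3.006×10^5)
L = 1.33 m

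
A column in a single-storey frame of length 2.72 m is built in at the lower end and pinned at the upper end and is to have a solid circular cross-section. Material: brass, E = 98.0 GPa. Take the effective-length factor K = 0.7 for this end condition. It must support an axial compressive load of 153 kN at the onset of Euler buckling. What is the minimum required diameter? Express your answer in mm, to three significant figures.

d ≈ 58.5 mm

L_e = K·L = 0.7 × 2.72 = 1.904 m
Required I = P_cr·L_e²/(π²E) = 1.530×10^5 × 1.904² / (π² × 9.80×10^10) = 5.735×10^-7 m⁴
I_req = 5.735×10^5 mm⁴
Solid circle: I = πd⁴/64  ⇒  d = (64I/π)^(1/4) = (64×5.735×10^5/π)^(1/4) = 58.5 mm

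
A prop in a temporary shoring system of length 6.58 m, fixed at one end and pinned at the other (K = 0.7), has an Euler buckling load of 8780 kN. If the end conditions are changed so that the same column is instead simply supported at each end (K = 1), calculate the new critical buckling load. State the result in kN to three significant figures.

P_cr ≈ 4300 kN

P_cr ∝ 1/K², so P_cr,new = P_cr,old × (K_old/K_new)² = 8780 × (0.7/1)²
= 8780 × 0.4900 = 4300 kN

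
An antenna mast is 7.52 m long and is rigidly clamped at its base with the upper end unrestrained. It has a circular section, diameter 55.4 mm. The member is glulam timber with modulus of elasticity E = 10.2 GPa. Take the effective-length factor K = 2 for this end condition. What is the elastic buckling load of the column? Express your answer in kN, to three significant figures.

P_cr ≈ 0.206 kN

I = πd⁴/64 = π×55.4⁴/64 = 4.624×10^5 mm⁴
I = 4.624×10^5 mm⁴ = 4.624×10^-7 m⁴
Effective length L_e = K·L = 2 × 7.52 = 15.04 m
P_cr = π²EI / L_e² = π² × 10.2×10⁹ × 4.624×10^-7 / 15.04² = 205.8 N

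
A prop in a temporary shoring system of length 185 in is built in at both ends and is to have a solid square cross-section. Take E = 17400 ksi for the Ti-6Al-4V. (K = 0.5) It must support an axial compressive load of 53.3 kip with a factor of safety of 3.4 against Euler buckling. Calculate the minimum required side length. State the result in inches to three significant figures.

Required P_cr = n·P = 3.4 × 53.3 = 181.2 kip
L_e = K·L = 0.5 × 185 = 92.50 in
Required I = P_cr·L_e²/(π²E) = 1.812×10^5 × 92.50² / (π² × 1.74×10^7) = 9.029 in⁴
Solid square: I = a⁴/12  ⇒  a = (12I)^(1/4) = (12×9.029)^(1/4) = 3.23 in

a ≈ 3.23 in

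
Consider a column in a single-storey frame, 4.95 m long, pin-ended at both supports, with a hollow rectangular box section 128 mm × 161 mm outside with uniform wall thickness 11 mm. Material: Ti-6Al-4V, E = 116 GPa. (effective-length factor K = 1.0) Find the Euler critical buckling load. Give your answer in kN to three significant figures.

Inner dimensions: h_i = 161 − 2×11 = 139.0 mm, b_i = 128 − 2×11 = 106.0 mm
Weak-axis I_min = (h_o·b_o³ − h_i·b_i³)/12 with b_o = 128, b_i = 106.0 mm (shorter outer/inner sides).
I_min = (161×128³ − 139.0×106.0³)/12 = 1.434×10^7 mm⁴
I = 1.434×10^7 mm⁴ = 1.434×10^-5 m⁴
Effective length L_e = K·L = 1 × 4.95 = 4.950 m
P_cr = π²EI / L_e² = π² × 116×10⁹ × 1.434×10^-5 / 4.950² = 6.701×10^5 N

P_cr ≈ 670 kN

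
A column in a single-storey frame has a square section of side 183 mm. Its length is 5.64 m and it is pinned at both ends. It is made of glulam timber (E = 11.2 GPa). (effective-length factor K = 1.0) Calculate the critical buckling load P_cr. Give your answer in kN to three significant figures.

I = a⁴/12 = 183⁴/12 = 9.346×10^7 mm⁴
I = 9.346×10^7 mm⁴ = 9.346×10^-5 m⁴
Effective length L_e = K·L = 1 × 5.64 = 5.640 m
P_cr = π²EI / L_e² = π² × 11.2×10⁹ × 9.346×10^-5 / 5.640² = 3.248×10^5 N

P_cr ≈ 325 kN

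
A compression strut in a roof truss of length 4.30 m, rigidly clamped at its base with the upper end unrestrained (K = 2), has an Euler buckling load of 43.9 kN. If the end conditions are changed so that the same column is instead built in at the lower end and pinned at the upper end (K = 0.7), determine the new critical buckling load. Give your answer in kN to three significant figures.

P_cr ∝ 1/K², so P_cr,new = P_cr,old × (K_old/K_new)² = 43.9 × (2/0.7)²
= 43.9 × 8.163 = 358 kN

P_cr ≈ 358 kN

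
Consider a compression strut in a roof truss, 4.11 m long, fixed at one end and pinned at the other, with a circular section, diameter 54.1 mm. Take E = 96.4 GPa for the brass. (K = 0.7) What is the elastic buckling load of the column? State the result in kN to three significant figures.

I = πd⁴/64 = π×54.1⁴/64 = 4.205×10^5 mm⁴
I = 4.205×10^5 mm⁴ = 4.205×10^-7 m⁴
Effective length L_e = K·L = 0.7 × 4.11 = 2.877 m
P_cr = π²EI / L_e² = π² × 96.4×10⁹ × 4.205×10^-7 / 2.877² = 4.833×10^4 N

P_cr ≈ 48.3 kN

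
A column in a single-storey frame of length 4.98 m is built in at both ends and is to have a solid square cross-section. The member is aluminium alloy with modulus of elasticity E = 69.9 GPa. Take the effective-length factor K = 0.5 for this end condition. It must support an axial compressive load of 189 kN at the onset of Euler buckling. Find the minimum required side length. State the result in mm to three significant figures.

L_e = K·L = 0.5 × 4.98 = 2.490 m
Required I = P_cr·L_e²/(π²E) = 1.890×10^5 × 2.490² / (π² × 6.99×10^10) = 1.699×10^-6 m⁴
I_req = 1.699×10^6 mm⁴
Solid square: I = a⁴/12  ⇒  a = (12I)^(1/4) = (12×1.699×10^6)^(1/4) = 67.2 mm

a ≈ 67.2 mm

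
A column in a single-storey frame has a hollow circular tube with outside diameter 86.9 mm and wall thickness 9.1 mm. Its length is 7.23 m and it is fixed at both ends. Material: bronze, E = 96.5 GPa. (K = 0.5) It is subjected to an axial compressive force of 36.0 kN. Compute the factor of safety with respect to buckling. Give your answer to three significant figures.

n ≈ 3.45

Inner diameter d_i = 86.9 − 2×9.1 = 68.70 mm
I = π(d_o⁴ − d_i⁴)/64 = π(86.9⁴ − 68.70⁴)/64 = 1.706×10^6 mm⁴
I = 1.706×10^6 mm⁴ = 1.706×10^-6 m⁴
Effective length L_e = K·L = 0.5 × 7.23 = 3.615 m
P_cr = π²EI / L_e² = π² × 96.5×10⁹ × 1.706×10^-6 / 3.615² = 1.243×10^5 N
Factor of safety n = P_cr / P = 124.32 / 36.0 = 3.45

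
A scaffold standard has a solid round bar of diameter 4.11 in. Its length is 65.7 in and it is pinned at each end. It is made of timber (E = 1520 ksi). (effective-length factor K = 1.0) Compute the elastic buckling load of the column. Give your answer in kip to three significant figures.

P_cr ≈ 48.7 kip

I = πd⁴/64 = π×4.11⁴/64 = 14.01 in⁴
Effective length L_e = K·L = 1 × 65.7 = 65.70 in
P_cr = π²EI / L_e² = π² × 1520×10³ × 14.01 / 65.70² = 4.868×10^4 lb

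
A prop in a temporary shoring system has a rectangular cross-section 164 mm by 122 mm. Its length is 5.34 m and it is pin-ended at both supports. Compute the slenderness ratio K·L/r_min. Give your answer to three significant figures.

λ ≈ 152

Buckling occurs about the weak axis: I_min = h·b³/12 with b = 122 mm (the shorter side).
I_min = 164×122³/12 = 2.482×10^7 mm⁴
A = 2.001×10^4 mm²;  r_min = √(I/A) = √(2.482×10^7/2.001×10^4) = 35.22 mm
L_e = K·L = 1 × 5.34 m = 5.340 m = 5340.0 mm
λ = L_e / r_min = 5340.0 / 35.22 = 152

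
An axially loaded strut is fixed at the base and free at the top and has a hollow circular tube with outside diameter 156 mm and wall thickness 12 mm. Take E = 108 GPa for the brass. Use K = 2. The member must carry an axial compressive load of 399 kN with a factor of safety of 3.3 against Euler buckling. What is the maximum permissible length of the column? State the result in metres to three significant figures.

L_max ≈ 1.69 m

Inner diameter d_i = 156 − 2×12 = 132.0 mm
I = π(d_o⁴ − d_i⁴)/64 = π(156⁴ − 132.0⁴)/64 = 1.417×10^7 mm⁴
I = 1.417×10^-5 m⁴
Required critical load P_cr = n·P = 3.3 × 399 = 1317 kN = 1.317×10^6 N
From P_cr = π²EI/(K·L)²:  L = (1/K)·√(π²EI/P_cr) = (1/2)·√(π²×1.08×10^11×1.417×10^-5/1.317×10^6)
L = 1.69 m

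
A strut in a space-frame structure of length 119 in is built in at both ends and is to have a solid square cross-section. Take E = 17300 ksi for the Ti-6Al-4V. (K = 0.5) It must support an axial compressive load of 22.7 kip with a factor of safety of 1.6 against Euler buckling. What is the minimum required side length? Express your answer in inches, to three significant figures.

Required P_cr = n·P = 1.6 × 22.7 = 36.32 kip
L_e = K·L = 0.5 × 119 = 59.50 in
Required I = P_cr·L_e²/(π²E) = 3.632×10^4 × 59.50² / (π² × 1.73×10^7) = 0.7531 in⁴
Solid square: I = a⁴/12  ⇒  a = (12I)^(1/4) = (12×0.7531)^(1/4) = 1.73 in

a ≈ 1.73 in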